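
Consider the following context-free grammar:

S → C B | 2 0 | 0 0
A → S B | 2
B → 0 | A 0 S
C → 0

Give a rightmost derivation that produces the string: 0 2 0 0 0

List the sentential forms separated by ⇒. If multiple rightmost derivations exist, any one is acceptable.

S ⇒ C B ⇒ C A 0 S ⇒ C A 0 0 0 ⇒ C 2 0 0 0 ⇒ 0 2 0 0 0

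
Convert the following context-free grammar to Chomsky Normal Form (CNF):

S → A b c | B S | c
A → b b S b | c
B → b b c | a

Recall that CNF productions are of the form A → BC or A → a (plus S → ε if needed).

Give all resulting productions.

TB → b; TC → c; S → c; A → c; B → a; S → A X0; X0 → TB TC; S → B S; A → TB X1; X1 → TB X2; X2 → S TB; B → TB X3; X3 → TB TC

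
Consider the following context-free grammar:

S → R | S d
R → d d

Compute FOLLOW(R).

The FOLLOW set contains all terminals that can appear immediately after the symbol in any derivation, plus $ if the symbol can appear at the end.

We compute FOLLOW(R) using the standard algorithm.
FOLLOW(S) starts with {$}.
FIRST(R) = {d}
FIRST(S) = {d}
FOLLOW(R) = {$, d}
FOLLOW(S) = {$, d}
Therefore, FOLLOW(R) = {$, d}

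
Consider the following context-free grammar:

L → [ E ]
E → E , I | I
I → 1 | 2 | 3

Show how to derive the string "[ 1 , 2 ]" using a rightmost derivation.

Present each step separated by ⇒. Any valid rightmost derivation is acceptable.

L ⇒ [ E ] ⇒ [ E , I ] ⇒ [ E , 2 ] ⇒ [ I , 2 ] ⇒ [ 1 , 2 ]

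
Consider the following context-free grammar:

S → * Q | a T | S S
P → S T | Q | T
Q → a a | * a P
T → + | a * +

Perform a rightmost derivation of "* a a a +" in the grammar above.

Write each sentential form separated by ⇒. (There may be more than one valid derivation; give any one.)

S ⇒ S S ⇒ S a T ⇒ S a + ⇒ * Q a + ⇒ * a a a +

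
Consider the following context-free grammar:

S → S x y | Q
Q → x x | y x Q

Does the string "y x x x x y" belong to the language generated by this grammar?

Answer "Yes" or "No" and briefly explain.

Yes - a valid derivation exists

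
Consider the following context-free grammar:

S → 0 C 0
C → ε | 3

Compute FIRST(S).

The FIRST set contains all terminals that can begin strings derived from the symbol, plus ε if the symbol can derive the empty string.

We compute FIRST(S) using the standard algorithm.
FIRST(C) = {3, ε}
FIRST(S) = {0}
Therefore, FIRST(S) = {0}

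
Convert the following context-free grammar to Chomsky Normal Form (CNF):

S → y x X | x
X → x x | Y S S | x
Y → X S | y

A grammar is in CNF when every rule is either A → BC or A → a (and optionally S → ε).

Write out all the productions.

TY → y; TX → x; S → x; X → x; Y → y; S → TY X0; X0 → TX X; X → TX TX; X → Y X1; X1 → S S; Y → X S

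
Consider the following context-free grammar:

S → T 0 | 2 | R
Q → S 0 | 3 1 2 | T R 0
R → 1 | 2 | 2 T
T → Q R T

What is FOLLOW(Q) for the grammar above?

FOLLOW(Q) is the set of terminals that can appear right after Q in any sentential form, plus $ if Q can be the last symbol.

We compute FOLLOW(Q) using the standard algorithm.
FOLLOW(S) starts with {$}.
FIRST(Q) = {1, 2, 3}
FIRST(R) = {1, 2}
FIRST(S) = {1, 2, 3}
FIRST(T) = {1, 2, 3}
FOLLOW(Q) = {1, 2}
FOLLOW(R) = {$, 0, 1, 2, 3}
FOLLOW(S) = {$, 0}
FOLLOW(T) = {$, 0, 1, 2, 3}
Therefore, FOLLOW(Q) = {1, 2}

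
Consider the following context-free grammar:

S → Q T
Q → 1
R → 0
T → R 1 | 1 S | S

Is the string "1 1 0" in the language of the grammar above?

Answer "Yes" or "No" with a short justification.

No - no valid derivation exists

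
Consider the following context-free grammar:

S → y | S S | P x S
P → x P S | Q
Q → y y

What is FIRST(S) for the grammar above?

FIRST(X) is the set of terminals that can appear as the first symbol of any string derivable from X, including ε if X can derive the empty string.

We compute FIRST(S) using the standard algorithm.
FIRST(P) = {x, y}
FIRST(Q) = {y}
FIRST(S) = {x, y}
Therefore, FIRST(S) = {x, y}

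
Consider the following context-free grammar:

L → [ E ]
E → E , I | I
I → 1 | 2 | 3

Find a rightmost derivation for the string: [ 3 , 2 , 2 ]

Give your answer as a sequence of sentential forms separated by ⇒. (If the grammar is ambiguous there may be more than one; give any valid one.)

L ⇒ [ E ] ⇒ [ E , I ] ⇒ [ E , 2 ] ⇒ [ E , I , 2 ] ⇒ [ E , 2 , 2 ] ⇒ [ I , 2 , 2 ] ⇒ [ 3 , 2 , 2 ]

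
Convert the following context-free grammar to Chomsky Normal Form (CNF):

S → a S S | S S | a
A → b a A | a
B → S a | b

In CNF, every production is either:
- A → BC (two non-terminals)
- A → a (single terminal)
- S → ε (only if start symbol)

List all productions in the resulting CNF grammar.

TA → a; S → a; TB → b; A → a; B → b; S → TA X0; X0 → S S; S → S S; A → TB X1; X1 → TA A; B → S TA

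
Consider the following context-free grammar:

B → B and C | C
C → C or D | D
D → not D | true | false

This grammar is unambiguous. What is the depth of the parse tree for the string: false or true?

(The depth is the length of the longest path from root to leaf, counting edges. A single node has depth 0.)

4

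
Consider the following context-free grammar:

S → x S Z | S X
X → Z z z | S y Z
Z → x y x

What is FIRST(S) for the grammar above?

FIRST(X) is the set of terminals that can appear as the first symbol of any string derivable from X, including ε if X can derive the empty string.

We compute FIRST(S) using the standard algorithm.
FIRST(S) = {x}
FIRST(X) = {x}
FIRST(Z) = {x}
Therefore, FIRST(S) = {x}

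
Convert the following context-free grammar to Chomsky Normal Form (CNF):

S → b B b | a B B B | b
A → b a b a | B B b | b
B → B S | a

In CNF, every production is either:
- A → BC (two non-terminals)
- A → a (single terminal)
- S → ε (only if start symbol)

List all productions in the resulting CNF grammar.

TB → b; TA → a; S → b; A → b; B → a; S → TB X0; X0 → B TB; S → TA X1; X1 → B X2; X2 → B B; A → TB X3; X3 → TA X4; X4 → TB TA; A → B X5; X5 → B TB; B → B S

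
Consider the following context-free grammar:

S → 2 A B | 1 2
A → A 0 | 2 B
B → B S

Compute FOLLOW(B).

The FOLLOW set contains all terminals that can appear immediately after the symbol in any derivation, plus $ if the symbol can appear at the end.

We compute FOLLOW(B) using the standard algorithm.
FOLLOW(S) starts with {$}.
FIRST(A) = {2}
FIRST(B) = {}
FIRST(S) = {1, 2}
FOLLOW(A) = {0}
FOLLOW(B) = {$, 0, 1, 2}
FOLLOW(S) = {$, 0, 1, 2}
Therefore, FOLLOW(B) = {$, 0, 1, 2}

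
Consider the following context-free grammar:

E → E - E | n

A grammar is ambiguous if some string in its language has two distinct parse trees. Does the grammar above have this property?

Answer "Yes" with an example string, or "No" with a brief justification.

Yes - the string 'n - n - n - n' has two distinct parse trees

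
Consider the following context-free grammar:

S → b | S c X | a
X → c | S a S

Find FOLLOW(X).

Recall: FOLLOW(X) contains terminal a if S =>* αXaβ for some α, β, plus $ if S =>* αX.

We compute FOLLOW(X) using the standard algorithm.
FOLLOW(S) starts with {$}.
FIRST(S) = {a, b}
FIRST(X) = {a, b, c}
FOLLOW(S) = {$, a, c}
FOLLOW(X) = {$, a, c}
Therefore, FOLLOW(X) = {$, a, c}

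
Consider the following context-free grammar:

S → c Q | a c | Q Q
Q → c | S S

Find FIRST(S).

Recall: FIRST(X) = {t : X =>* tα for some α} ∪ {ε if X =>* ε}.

We compute FIRST(S) using the standard algorithm.
FIRST(Q) = {a, c}
FIRST(S) = {a, c}
Therefore, FIRST(S) = {a, c}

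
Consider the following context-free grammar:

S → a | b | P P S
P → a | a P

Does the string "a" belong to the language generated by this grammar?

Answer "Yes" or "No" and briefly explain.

Yes - a valid derivation exists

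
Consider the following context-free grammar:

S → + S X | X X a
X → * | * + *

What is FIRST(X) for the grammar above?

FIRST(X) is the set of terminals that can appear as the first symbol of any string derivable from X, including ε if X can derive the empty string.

We compute FIRST(X) using the standard algorithm.
FIRST(S) = {*, +}
FIRST(X) = {*}
Therefore, FIRST(X) = {*}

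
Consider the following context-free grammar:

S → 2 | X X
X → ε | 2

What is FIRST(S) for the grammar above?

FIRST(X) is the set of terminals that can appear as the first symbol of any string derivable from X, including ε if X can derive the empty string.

We compute FIRST(S) using the standard algorithm.
FIRST(S) = {2, ε}
FIRST(X) = {2, ε}
Therefore, FIRST(S) = {2, ε}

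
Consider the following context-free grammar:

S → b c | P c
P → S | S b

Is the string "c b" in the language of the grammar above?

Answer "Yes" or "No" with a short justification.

No - no valid derivation exists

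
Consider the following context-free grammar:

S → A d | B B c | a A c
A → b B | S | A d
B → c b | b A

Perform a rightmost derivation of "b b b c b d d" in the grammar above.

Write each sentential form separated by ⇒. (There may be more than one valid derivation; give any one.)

S ⇒ A d ⇒ b B d ⇒ b b A d ⇒ b b A d d ⇒ b b b B d d ⇒ b b b c b d d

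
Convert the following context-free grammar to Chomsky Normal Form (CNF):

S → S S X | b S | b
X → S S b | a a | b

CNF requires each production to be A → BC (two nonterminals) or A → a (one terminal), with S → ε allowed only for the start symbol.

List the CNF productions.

TB → b; S → b; TA → a; X → b; S → S X0; X0 → S X; S → TB S; X → S X1; X1 → S TB; X → TA TA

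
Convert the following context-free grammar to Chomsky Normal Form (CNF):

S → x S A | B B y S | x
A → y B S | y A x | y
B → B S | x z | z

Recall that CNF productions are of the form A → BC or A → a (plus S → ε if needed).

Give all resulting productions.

TX → x; TY → y; S → x; A → y; TZ → z; B → z; S → TX X0; X0 → S A; S → B X1; X1 → B X2; X2 → TY S; A → TY X3; X3 → B S; A → TY X4; X4 → A TX; B → B S; B → TX TZ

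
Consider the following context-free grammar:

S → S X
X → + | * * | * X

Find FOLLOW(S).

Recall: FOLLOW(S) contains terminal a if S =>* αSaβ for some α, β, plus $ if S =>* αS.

We compute FOLLOW(S) using the standard algorithm.
FOLLOW(S) starts with {$}.
FIRST(S) = {}
FIRST(X) = {*, +}
FOLLOW(S) = {$, *, +}
FOLLOW(X) = {$, *, +}
Therefore, FOLLOW(S) = {$, *, +}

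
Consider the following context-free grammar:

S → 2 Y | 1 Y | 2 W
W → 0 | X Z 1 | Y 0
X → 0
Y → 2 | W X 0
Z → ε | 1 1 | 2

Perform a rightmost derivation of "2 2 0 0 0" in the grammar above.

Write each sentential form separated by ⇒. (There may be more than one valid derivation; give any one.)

S ⇒ 2 Y ⇒ 2 W X 0 ⇒ 2 W 0 0 ⇒ 2 Y 0 0 0 ⇒ 2 2 0 0 0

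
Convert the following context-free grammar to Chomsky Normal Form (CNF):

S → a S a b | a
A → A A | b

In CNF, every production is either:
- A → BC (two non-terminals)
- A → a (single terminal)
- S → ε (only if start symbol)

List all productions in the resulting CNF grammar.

TA → a; TB → b; S → a; A → b; S → TA X0; X0 → S X1; X1 → TA TB; A → A A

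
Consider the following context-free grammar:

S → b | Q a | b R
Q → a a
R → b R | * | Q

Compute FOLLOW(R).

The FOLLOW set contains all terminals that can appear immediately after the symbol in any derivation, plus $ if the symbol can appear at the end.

We compute FOLLOW(R) using the standard algorithm.
FOLLOW(S) starts with {$}.
FIRST(Q) = {a}
FIRST(R) = {*, a, b}
FIRST(S) = {a, b}
FOLLOW(Q) = {$, a}
FOLLOW(R) = {$}
FOLLOW(S) = {$}
Therefore, FOLLOW(R) = {$}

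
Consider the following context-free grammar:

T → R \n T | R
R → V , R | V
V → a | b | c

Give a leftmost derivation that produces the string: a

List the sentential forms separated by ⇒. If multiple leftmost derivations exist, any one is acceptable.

T ⇒ R ⇒ V ⇒ a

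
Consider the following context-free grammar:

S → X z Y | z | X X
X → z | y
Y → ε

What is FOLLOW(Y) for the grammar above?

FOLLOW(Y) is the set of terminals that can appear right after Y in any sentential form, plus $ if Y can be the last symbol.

We compute FOLLOW(Y) using the standard algorithm.
FOLLOW(S) starts with {$}.
FIRST(S) = {y, z}
FIRST(X) = {y, z}
FIRST(Y) = {ε}
FOLLOW(S) = {$}
FOLLOW(X) = {$, y, z}
FOLLOW(Y) = {$}
Therefore, FOLLOW(Y) = {$}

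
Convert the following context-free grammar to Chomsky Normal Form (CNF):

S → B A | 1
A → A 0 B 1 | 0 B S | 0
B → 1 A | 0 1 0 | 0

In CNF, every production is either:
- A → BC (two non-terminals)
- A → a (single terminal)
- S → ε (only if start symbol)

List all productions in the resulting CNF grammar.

S → 1; T0 → 0; T1 → 1; A → 0; B → 0; S → B A; A → A X0; X0 → T0 X1; X1 → B T1; A → T0 X2; X2 → B S; B → T1 A; B → T0 X3; X3 → T1 T0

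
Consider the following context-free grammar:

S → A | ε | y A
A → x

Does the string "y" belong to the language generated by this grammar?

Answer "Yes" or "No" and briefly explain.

No - no valid derivation exists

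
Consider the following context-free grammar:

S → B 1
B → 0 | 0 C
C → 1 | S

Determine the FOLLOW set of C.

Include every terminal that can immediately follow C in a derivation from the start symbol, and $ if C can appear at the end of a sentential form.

We compute FOLLOW(C) using the standard algorithm.
FOLLOW(S) starts with {$}.
FIRST(B) = {0}
FIRST(C) = {0, 1}
FIRST(S) = {0}
FOLLOW(B) = {1}
FOLLOW(C) = {1}
FOLLOW(S) = {$, 1}
Therefore, FOLLOW(C) = {1}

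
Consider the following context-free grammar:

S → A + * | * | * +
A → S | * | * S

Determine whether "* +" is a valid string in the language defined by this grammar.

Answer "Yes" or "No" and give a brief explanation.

Yes - a valid derivation exists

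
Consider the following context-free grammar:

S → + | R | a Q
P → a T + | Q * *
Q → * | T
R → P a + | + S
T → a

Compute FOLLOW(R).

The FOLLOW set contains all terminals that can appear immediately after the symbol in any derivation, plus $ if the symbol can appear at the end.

We compute FOLLOW(R) using the standard algorithm.
FOLLOW(S) starts with {$}.
FIRST(P) = {*, a}
FIRST(Q) = {*, a}
FIRST(R) = {*, +, a}
FIRST(S) = {*, +, a}
FIRST(T) = {a}
FOLLOW(P) = {a}
FOLLOW(Q) = {$, *}
FOLLOW(R) = {$}
FOLLOW(S) = {$}
FOLLOW(T) = {$, *, +}
Therefore, FOLLOW(R) = {$}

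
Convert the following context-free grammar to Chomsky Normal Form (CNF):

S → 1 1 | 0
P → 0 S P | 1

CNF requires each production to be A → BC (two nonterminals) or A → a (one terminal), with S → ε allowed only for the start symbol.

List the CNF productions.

T1 → 1; S → 0; T0 → 0; P → 1; S → T1 T1; P → T0 X0; X0 → S P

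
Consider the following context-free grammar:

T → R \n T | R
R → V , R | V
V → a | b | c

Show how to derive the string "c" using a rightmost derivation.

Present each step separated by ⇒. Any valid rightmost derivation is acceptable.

T ⇒ R ⇒ V ⇒ c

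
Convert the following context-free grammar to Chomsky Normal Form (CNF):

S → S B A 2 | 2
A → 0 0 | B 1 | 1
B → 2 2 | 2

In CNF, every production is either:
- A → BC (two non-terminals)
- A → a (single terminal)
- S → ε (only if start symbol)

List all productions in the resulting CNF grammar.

T2 → 2; S → 2; T0 → 0; T1 → 1; A → 1; B → 2; S → S X0; X0 → B X1; X1 → A T2; A → T0 T0; A → B T1; B → T2 T2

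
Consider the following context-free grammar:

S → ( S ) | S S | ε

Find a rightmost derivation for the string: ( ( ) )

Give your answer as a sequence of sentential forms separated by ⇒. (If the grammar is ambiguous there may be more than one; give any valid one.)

S ⇒ ( S ) ⇒ ( ( S ) ) ⇒ ( ( ) )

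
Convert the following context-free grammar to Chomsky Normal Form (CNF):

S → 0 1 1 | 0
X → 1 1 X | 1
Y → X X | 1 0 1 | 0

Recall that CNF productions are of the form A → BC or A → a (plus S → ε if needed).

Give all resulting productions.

T0 → 0; T1 → 1; S → 0; X → 1; Y → 0; S → T0 X0; X0 → T1 T1; X → T1 X1; X1 → T1 X; Y → X X; Y → T1 X2; X2 → T0 T1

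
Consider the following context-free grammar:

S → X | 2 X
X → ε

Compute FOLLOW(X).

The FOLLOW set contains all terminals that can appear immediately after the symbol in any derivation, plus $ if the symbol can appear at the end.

We compute FOLLOW(X) using the standard algorithm.
FOLLOW(S) starts with {$}.
FIRST(S) = {2, ε}
FIRST(X) = {ε}
FOLLOW(S) = {$}
FOLLOW(X) = {$}
Therefore, FOLLOW(X) = {$}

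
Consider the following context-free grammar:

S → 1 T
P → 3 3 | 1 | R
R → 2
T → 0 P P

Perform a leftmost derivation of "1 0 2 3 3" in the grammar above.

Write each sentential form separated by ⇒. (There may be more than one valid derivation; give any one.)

S ⇒ 1 T ⇒ 1 0 P P ⇒ 1 0 R P ⇒ 1 0 2 P ⇒ 1 0 2 3 3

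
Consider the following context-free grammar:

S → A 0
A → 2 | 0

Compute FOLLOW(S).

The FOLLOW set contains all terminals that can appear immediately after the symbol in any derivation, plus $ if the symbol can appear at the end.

We compute FOLLOW(S) using the standard algorithm.
FOLLOW(S) starts with {$}.
FIRST(A) = {0, 2}
FIRST(S) = {0, 2}
FOLLOW(A) = {0}
FOLLOW(S) = {$}
Therefore, FOLLOW(S) = {$}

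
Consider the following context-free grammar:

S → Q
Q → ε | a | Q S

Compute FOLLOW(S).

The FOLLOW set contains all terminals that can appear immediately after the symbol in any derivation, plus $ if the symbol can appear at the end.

We compute FOLLOW(S) using the standard algorithm.
FOLLOW(S) starts with {$}.
FIRST(Q) = {a, ε}
FIRST(S) = {a, ε}
FOLLOW(Q) = {$, a}
FOLLOW(S) = {$, a}
Therefore, FOLLOW(S) = {$, a}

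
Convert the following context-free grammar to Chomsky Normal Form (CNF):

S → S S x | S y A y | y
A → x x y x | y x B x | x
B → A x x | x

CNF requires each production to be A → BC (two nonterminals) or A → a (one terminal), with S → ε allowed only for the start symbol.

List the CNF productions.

TX → x; TY → y; S → y; A → x; B → x; S → S X0; X0 → S TX; S → S X1; X1 → TY X2; X2 → A TY; A → TX X3; X3 → TX X4; X4 → TY TX; A → TY X5; X5 → TX X6; X6 → B TX; B → A X7; X7 → TX TX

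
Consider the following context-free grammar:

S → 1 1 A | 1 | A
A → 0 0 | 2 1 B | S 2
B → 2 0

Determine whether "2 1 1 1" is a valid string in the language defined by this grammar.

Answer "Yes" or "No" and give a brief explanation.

No - no valid derivation exists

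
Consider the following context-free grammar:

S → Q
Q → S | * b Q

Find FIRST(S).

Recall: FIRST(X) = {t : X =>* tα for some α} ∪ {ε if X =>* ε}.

We compute FIRST(S) using the standard algorithm.
FIRST(Q) = {*}
FIRST(S) = {*}
Therefore, FIRST(S) = {*}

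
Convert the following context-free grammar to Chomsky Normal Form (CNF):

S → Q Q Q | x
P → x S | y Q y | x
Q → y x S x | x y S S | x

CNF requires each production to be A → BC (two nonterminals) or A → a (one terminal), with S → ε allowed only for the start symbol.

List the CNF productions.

S → x; TX → x; TY → y; P → x; Q → x; S → Q X0; X0 → Q Q; P → TX S; P → TY X1; X1 → Q TY; Q → TY X2; X2 → TX X3; X3 → S TX; Q → TX X4; X4 → TY X5; X5 → S S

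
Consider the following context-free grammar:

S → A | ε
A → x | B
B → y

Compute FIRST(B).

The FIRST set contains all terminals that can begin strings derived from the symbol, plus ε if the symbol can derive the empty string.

We compute FIRST(B) using the standard algorithm.
FIRST(A) = {x, y}
FIRST(B) = {y}
FIRST(S) = {x, y, ε}
Therefore, FIRST(B) = {y}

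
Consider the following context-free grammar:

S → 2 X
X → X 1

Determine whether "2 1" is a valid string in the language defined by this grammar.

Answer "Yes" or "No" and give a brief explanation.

No - no valid derivation exists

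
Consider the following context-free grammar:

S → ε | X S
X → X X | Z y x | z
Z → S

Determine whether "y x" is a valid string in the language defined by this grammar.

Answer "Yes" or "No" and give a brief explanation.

Yes - a valid derivation exists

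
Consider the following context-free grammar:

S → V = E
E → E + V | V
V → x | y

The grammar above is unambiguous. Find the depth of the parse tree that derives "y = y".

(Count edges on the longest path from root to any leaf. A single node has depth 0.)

3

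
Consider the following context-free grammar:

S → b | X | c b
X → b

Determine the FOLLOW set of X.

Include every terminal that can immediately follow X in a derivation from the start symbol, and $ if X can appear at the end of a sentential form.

We compute FOLLOW(X) using the standard algorithm.
FOLLOW(S) starts with {$}.
FIRST(S) = {b, c}
FIRST(X) = {b}
FOLLOW(S) = {$}
FOLLOW(X) = {$}
Therefore, FOLLOW(X) = {$}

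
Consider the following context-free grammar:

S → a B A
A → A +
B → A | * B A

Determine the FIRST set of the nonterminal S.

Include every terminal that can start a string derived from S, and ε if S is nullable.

We compute FIRST(S) using the standard algorithm.
FIRST(A) = {}
FIRST(B) = {*}
FIRST(S) = {a}
Therefore, FIRST(S) = {a}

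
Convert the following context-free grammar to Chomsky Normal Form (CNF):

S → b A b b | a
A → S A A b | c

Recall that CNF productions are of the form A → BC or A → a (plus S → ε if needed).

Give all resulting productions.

TB → b; S → a; A → c; S → TB X0; X0 → A X1; X1 → TB TB; A → S X2; X2 → A X3; X3 → A TB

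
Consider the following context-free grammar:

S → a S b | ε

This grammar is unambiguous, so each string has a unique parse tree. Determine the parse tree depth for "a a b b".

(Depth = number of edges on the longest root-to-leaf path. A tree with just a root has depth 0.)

3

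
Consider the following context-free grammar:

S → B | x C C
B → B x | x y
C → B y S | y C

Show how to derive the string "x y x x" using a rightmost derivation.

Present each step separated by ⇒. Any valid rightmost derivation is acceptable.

S ⇒ B ⇒ B x ⇒ B x x ⇒ x y x x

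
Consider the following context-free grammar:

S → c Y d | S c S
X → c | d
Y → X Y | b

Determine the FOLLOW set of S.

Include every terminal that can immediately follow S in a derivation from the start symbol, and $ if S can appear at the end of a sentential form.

We compute FOLLOW(S) using the standard algorithm.
FOLLOW(S) starts with {$}.
FIRST(S) = {c}
FIRST(X) = {c, d}
FIRST(Y) = {b, c, d}
FOLLOW(S) = {$, c}
FOLLOW(X) = {b, c, d}
FOLLOW(Y) = {d}
Therefore, FOLLOW(S) = {$, c}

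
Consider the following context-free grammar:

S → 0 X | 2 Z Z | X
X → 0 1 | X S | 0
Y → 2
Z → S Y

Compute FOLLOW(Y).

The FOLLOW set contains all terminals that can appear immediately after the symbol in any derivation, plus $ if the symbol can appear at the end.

We compute FOLLOW(Y) using the standard algorithm.
FOLLOW(S) starts with {$}.
FIRST(S) = {0, 2}
FIRST(X) = {0}
FIRST(Y) = {2}
FIRST(Z) = {0, 2}
FOLLOW(S) = {$, 0, 2}
FOLLOW(X) = {$, 0, 2}
FOLLOW(Y) = {$, 0, 2}
FOLLOW(Z) = {$, 0, 2}
Therefore, FOLLOW(Y) = {$, 0, 2}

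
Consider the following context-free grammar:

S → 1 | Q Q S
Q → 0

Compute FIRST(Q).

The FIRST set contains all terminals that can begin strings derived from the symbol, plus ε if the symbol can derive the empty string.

We compute FIRST(Q) using the standard algorithm.
FIRST(Q) = {0}
FIRST(S) = {0, 1}
Therefore, FIRST(Q) = {0}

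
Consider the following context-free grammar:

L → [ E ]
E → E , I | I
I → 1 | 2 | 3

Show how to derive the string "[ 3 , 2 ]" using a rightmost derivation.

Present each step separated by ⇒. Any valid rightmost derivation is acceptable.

L ⇒ [ E ] ⇒ [ E , I ] ⇒ [ E , 2 ] ⇒ [ I , 2 ] ⇒ [ 3 , 2 ]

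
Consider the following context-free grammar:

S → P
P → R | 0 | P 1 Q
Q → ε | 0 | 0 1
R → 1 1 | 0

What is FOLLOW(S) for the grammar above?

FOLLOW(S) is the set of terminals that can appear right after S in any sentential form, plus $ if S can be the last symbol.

We compute FOLLOW(S) using the standard algorithm.
FOLLOW(S) starts with {$}.
FIRST(P) = {0, 1}
FIRST(Q) = {0, ε}
FIRST(R) = {0, 1}
FIRST(S) = {0, 1}
FOLLOW(P) = {$, 1}
FOLLOW(Q) = {$, 1}
FOLLOW(R) = {$, 1}
FOLLOW(S) = {$}
Therefore, FOLLOW(S) = {$}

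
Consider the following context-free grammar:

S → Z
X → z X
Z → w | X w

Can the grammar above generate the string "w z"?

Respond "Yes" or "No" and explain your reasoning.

No - no valid derivation exists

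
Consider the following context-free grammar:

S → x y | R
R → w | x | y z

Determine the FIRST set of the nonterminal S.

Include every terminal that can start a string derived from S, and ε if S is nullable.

We compute FIRST(S) using the standard algorithm.
FIRST(R) = {w, x, y}
FIRST(S) = {w, x, y}
Therefore, FIRST(S) = {w, x, y}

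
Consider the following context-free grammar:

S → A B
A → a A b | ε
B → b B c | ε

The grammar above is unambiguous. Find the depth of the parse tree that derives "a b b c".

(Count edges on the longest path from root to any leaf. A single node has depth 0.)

3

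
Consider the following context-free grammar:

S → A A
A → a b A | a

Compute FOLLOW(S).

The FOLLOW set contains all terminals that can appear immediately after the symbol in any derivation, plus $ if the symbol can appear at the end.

We compute FOLLOW(S) using the standard algorithm.
FOLLOW(S) starts with {$}.
FIRST(A) = {a}
FIRST(S) = {a}
FOLLOW(A) = {$, a}
FOLLOW(S) = {$}
Therefore, FOLLOW(S) = {$}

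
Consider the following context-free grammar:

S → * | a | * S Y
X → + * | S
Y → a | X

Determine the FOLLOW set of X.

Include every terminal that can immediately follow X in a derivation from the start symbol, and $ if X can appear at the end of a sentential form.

We compute FOLLOW(X) using the standard algorithm.
FOLLOW(S) starts with {$}.
FIRST(S) = {*, a}
FIRST(X) = {*, +, a}
FIRST(Y) = {*, +, a}
FOLLOW(S) = {$, *, +, a}
FOLLOW(X) = {$, *, +, a}
FOLLOW(Y) = {$, *, +, a}
Therefore, FOLLOW(X) = {$, *, +, a}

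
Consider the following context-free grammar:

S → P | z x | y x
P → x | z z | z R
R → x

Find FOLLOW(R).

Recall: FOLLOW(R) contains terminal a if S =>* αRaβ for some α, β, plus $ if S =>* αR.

We compute FOLLOW(R) using the standard algorithm.
FOLLOW(S) starts with {$}.
FIRST(P) = {x, z}
FIRST(R) = {x}
FIRST(S) = {x, y, z}
FOLLOW(P) = {$}
FOLLOW(R) = {$}
FOLLOW(S) = {$}
Therefore, FOLLOW(R) = {$}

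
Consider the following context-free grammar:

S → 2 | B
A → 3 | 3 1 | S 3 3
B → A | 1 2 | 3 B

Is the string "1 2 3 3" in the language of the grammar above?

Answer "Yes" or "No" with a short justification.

Yes - a valid derivation exists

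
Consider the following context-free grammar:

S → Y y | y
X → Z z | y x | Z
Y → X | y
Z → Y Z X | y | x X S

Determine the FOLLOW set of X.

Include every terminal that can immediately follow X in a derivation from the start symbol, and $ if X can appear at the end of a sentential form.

We compute FOLLOW(X) using the standard algorithm.
FOLLOW(S) starts with {$}.
FIRST(S) = {x, y}
FIRST(X) = {x, y}
FIRST(Y) = {x, y}
FIRST(Z) = {x, y}
FOLLOW(S) = {$, x, y, z}
FOLLOW(X) = {x, y, z}
FOLLOW(Y) = {x, y}
FOLLOW(Z) = {x, y, z}
Therefore, FOLLOW(X) = {x, y, z}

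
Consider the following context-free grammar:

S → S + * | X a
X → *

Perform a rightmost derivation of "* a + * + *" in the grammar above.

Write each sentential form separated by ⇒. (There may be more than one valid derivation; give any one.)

S ⇒ S + * ⇒ S + * + * ⇒ X a + * + * ⇒ * a + * + *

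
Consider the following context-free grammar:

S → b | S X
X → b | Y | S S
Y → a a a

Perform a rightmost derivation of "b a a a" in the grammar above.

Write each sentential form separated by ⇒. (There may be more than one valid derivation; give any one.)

S ⇒ S X ⇒ S Y ⇒ S a a a ⇒ b a a a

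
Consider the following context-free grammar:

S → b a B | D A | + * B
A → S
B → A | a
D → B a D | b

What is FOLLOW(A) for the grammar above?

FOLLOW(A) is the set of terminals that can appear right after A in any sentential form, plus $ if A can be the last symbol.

We compute FOLLOW(A) using the standard algorithm.
FOLLOW(S) starts with {$}.
FIRST(A) = {+, a, b}
FIRST(B) = {+, a, b}
FIRST(D) = {+, a, b}
FIRST(S) = {+, a, b}
FOLLOW(A) = {$, a}
FOLLOW(B) = {$, a}
FOLLOW(D) = {+, a, b}
FOLLOW(S) = {$, a}
Therefore, FOLLOW(A) = {$, a}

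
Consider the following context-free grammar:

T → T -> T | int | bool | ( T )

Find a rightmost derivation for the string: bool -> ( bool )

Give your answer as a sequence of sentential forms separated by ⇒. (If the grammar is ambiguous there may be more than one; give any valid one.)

T ⇒ T -> T ⇒ T -> ( T ) ⇒ T -> ( bool ) ⇒ bool -> ( bool )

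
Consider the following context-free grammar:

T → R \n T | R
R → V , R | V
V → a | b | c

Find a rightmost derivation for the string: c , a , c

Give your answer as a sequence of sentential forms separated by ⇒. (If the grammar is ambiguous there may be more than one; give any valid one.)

T ⇒ R ⇒ V , R ⇒ V , V , R ⇒ V , V , V ⇒ V , V , c ⇒ V , a , c ⇒ c , a , c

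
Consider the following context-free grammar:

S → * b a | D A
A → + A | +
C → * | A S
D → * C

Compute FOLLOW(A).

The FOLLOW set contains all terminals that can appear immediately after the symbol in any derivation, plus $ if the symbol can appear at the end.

We compute FOLLOW(A) using the standard algorithm.
FOLLOW(S) starts with {$}.
FIRST(A) = {+}
FIRST(C) = {*, +}
FIRST(D) = {*}
FIRST(S) = {*}
FOLLOW(A) = {$, *, +}
FOLLOW(C) = {+}
FOLLOW(D) = {+}
FOLLOW(S) = {$, +}
Therefore, FOLLOW(A) = {$, *, +}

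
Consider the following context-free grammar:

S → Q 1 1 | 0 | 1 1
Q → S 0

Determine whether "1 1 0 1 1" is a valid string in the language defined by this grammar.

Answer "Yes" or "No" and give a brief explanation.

Yes - a valid derivation exists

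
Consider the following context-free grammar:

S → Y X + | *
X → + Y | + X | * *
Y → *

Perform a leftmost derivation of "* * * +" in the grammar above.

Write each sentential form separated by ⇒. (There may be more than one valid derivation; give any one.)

S ⇒ Y X + ⇒ * X + ⇒ * * * +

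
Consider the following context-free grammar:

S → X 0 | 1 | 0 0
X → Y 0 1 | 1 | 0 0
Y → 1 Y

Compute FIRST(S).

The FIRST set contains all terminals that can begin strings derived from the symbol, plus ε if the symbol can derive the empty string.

We compute FIRST(S) using the standard algorithm.
FIRST(S) = {0, 1}
FIRST(X) = {0, 1}
FIRST(Y) = {1}
Therefore, FIRST(S) = {0, 1}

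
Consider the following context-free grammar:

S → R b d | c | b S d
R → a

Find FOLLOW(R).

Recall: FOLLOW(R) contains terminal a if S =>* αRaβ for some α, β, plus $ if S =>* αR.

We compute FOLLOW(R) using the standard algorithm.
FOLLOW(S) starts with {$}.
FIRST(R) = {a}
FIRST(S) = {a, b, c}
FOLLOW(R) = {b}
FOLLOW(S) = {$, d}
Therefore, FOLLOW(R) = {b}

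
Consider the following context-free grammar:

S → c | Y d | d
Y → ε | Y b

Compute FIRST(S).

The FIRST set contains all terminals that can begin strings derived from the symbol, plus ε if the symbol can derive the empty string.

We compute FIRST(S) using the standard algorithm.
FIRST(S) = {b, c, d}
FIRST(Y) = {b, ε}
Therefore, FIRST(S) = {b, c, d}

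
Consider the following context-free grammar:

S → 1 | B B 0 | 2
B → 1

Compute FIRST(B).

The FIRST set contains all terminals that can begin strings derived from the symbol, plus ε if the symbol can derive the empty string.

We compute FIRST(B) using the standard algorithm.
FIRST(B) = {1}
FIRST(S) = {1, 2}
Therefore, FIRST(B) = {1}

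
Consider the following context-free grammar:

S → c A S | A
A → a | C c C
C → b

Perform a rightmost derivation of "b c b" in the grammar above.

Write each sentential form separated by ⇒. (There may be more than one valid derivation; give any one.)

S ⇒ A ⇒ C c C ⇒ C c b ⇒ b c b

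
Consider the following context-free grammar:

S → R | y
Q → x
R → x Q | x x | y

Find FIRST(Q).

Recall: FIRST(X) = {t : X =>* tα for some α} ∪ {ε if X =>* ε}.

We compute FIRST(Q) using the standard algorithm.
FIRST(Q) = {x}
FIRST(R) = {x, y}
FIRST(S) = {x, y}
Therefore, FIRST(Q) = {x}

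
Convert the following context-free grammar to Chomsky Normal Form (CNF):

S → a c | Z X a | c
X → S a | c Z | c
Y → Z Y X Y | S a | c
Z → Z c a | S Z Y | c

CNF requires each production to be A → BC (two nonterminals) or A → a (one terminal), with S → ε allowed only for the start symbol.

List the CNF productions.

TA → a; TC → c; S → c; X → c; Y → c; Z → c; S → TA TC; S → Z X0; X0 → X TA; X → S TA; X → TC Z; Y → Z X1; X1 → Y X2; X2 → X Y; Y → S TA; Z → Z X3; X3 → TC TA; Z → S X4; X4 → Z Y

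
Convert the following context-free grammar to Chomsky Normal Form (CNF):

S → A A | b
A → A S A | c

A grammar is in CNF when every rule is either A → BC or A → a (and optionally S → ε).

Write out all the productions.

S → b; A → c; S → A A; A → A X0; X0 → S A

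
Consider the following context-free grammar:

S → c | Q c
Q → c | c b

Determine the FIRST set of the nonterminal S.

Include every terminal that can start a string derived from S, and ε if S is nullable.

We compute FIRST(S) using the standard algorithm.
FIRST(Q) = {c}
FIRST(S) = {c}
Therefore, FIRST(S) = {c}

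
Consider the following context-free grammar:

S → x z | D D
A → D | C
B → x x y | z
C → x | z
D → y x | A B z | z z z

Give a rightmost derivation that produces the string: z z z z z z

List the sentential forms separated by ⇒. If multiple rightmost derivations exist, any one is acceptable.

S ⇒ D D ⇒ D z z z ⇒ z z z z z z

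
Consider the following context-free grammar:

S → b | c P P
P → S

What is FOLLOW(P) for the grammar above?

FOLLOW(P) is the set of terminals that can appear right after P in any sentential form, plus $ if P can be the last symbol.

We compute FOLLOW(P) using the standard algorithm.
FOLLOW(S) starts with {$}.
FIRST(P) = {b, c}
FIRST(S) = {b, c}
FOLLOW(P) = {$, b, c}
FOLLOW(S) = {$, b, c}
Therefore, FOLLOW(P) = {$, b, c}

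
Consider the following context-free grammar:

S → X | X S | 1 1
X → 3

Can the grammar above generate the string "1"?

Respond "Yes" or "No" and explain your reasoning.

No - no valid derivation exists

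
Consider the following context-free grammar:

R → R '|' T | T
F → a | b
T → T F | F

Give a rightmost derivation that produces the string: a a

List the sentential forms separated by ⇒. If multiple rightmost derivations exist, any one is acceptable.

R ⇒ T ⇒ T F ⇒ T a ⇒ F a ⇒ a a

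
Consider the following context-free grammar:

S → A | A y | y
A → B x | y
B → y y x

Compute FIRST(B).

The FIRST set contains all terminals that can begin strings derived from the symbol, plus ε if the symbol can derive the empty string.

We compute FIRST(B) using the standard algorithm.
FIRST(A) = {y}
FIRST(B) = {y}
FIRST(S) = {y}
Therefore, FIRST(B) = {y}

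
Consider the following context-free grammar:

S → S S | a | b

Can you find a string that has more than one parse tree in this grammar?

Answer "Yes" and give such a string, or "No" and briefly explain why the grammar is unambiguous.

Yes - the string 'a b a a' has two distinct parse trees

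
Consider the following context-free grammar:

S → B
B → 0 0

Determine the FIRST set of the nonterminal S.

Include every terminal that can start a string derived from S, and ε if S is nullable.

We compute FIRST(S) using the standard algorithm.
FIRST(B) = {0}
FIRST(S) = {0}
Therefore, FIRST(S) = {0}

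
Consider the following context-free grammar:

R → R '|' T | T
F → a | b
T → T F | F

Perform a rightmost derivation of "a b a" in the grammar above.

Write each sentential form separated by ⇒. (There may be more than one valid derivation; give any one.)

R ⇒ T ⇒ T F ⇒ T a ⇒ T F a ⇒ T b a ⇒ F b a ⇒ a b a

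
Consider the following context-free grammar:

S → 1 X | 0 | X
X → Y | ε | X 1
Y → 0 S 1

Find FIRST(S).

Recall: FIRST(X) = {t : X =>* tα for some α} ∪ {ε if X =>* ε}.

We compute FIRST(S) using the standard algorithm.
FIRST(S) = {0, 1, ε}
FIRST(X) = {0, 1, ε}
FIRST(Y) = {0}
Therefore, FIRST(S) = {0, 1, ε}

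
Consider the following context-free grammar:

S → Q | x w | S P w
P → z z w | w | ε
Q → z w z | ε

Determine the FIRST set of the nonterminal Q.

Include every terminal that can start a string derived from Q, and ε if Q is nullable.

We compute FIRST(Q) using the standard algorithm.
FIRST(P) = {w, z, ε}
FIRST(Q) = {z, ε}
FIRST(S) = {w, x, z, ε}
Therefore, FIRST(Q) = {z, ε}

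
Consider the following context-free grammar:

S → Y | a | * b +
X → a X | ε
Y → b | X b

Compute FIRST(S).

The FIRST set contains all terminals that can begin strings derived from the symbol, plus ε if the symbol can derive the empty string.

We compute FIRST(S) using the standard algorithm.
FIRST(S) = {*, a, b}
FIRST(X) = {a, ε}
FIRST(Y) = {a, b}
Therefore, FIRST(S) = {*, a, b}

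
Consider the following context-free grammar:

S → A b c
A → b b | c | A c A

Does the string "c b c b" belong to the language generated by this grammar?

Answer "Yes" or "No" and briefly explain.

No - no valid derivation exists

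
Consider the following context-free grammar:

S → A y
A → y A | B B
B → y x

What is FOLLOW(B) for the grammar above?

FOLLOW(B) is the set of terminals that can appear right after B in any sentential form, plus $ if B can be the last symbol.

We compute FOLLOW(B) using the standard algorithm.
FOLLOW(S) starts with {$}.
FIRST(A) = {y}
FIRST(B) = {y}
FIRST(S) = {y}
FOLLOW(A) = {y}
FOLLOW(B) = {y}
FOLLOW(S) = {$}
Therefore, FOLLOW(B) = {y}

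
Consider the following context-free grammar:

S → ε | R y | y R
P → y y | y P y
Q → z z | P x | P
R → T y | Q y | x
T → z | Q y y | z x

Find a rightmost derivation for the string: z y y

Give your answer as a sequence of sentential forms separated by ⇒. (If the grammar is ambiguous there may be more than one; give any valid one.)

S ⇒ R y ⇒ T y y ⇒ z y y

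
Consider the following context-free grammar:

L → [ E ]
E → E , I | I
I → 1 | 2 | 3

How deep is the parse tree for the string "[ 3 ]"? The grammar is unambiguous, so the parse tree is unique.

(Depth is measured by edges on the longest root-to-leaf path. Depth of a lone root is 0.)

3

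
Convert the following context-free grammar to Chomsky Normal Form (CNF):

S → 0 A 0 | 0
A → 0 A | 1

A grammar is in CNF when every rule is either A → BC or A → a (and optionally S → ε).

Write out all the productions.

T0 → 0; S → 0; A → 1; S → T0 X0; X0 → A T0; A → T0 A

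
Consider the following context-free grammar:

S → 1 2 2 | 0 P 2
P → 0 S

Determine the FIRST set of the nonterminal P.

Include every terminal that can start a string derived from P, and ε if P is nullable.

We compute FIRST(P) using the standard algorithm.
FIRST(P) = {0}
FIRST(S) = {0, 1}
Therefore, FIRST(P) = {0}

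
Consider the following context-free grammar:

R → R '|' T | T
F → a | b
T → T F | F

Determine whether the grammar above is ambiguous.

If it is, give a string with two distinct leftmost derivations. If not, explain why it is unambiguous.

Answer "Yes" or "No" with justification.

No - the grammar is unambiguous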